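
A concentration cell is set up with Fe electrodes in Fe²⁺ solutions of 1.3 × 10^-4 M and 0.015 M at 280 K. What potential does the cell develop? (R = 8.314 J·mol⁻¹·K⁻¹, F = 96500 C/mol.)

Both half-cells are Fe²⁺/Fe, so E°_cell = 0. The concentrated side is the cathode; the cell reaction moves Fe²⁺ from high to low concentration with n = 2.
Q = [Fe²⁺]_dilute/[Fe²⁺]_conc = 1.3 × 10^-4/0.015 = 0.00867.
E = 0 − (RT/nF) ln Q = −((8.314×280)/(2×96500))(-4.748) = 0.0573 V.

0.057 V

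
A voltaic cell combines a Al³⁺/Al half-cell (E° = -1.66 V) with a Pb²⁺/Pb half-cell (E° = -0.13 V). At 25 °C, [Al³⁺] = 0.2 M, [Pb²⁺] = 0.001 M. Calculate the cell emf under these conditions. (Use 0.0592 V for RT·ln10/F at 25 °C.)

The Pb²⁺/Pb couple has the higher reduction potential and acts as the cathode, so E°_cell = -0.13 − (-1.66) = 1.53 V.
Balancing electrons gives n = 6; the reaction quotient is Q = [Al³⁺]^2/[Pb²⁺]^3 = 4 × 10^7.
At 25 °C, E = E° − (0.0592/n) log Q = 1.53 − (0.0592/6)(7.602) = 1.530 − 0.075 = 1.455 V.

1.45 V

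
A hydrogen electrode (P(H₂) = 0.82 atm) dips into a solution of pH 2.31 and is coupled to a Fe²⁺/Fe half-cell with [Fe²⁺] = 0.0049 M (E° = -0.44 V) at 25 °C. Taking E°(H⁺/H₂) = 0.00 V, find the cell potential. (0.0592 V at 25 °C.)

0.37 V

The hydrogen couple is the cathode, so E°_cell = 0.44 V; n = 2.
[H⁺] = 10^(−2.31) = 0.0049 M, and Q = [Fe²⁺]·P(H₂) / [H⁺]^2 = 167.
E = E° − (0.0592/2) log Q = 0.44 − (0.0592/2)(2.224) = 0.374 V.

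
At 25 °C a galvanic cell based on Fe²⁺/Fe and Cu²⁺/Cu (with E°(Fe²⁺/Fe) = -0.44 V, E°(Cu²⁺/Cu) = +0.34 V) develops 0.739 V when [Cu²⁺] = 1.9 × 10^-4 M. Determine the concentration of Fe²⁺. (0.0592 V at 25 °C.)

0.0046 M

From the Nernst equation, log Q = n(E° − E)/0.0592 = 2(0.78 − 0.739)/0.0592 = 1.385, so Q = 24.3.
With Q = [Fe²⁺]/[Cu²⁺] and the known concentrations, [Fe²⁺] in the numerator gives [Fe²⁺] = 0.0046 M.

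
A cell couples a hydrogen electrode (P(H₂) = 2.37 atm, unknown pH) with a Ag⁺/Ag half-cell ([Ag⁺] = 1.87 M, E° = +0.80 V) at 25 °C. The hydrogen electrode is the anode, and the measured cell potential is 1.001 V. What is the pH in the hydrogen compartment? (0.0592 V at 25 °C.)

pH = 2.94

E°_cell = 0.80 V and n = 2.
log Q = n(E° − E)/0.0592 = 2×(0.80 − 1.001)/0.0592 = -6.791.
With Q = [H⁺]^2 / ([Ag⁺]^2·P(H₂)), solving for [H⁺] gives log[H⁺] = -2.936, so pH = 2.94.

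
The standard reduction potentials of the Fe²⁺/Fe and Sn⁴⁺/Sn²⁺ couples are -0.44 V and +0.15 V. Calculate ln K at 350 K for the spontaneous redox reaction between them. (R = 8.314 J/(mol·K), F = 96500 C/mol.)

E°_cell = +0.15 − (-0.44) = 0.59 V, with n = 2 electrons transferred.
At equilibrium E = 0, so the Nernst equation gives ln K = nFE°/RT = (2)(96500)(0.59)/((8.314)(350)) = 39.13.

ln K = 39.1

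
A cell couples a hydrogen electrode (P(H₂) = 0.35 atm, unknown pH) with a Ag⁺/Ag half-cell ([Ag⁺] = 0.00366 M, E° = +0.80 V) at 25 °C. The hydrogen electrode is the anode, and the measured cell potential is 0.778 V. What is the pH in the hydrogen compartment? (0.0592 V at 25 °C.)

E°_cell = 0.80 V and n = 2.
log Q = n(E° − E)/0.0592 = 2×(0.80 − 0.778)/0.0592 = 0.743.
With Q = [H⁺]^2 / ([Ag⁺]^2·P(H₂)), solving for [H⁺] gives log[H⁺] = -2.293, so pH = 2.29.

pH = 2.29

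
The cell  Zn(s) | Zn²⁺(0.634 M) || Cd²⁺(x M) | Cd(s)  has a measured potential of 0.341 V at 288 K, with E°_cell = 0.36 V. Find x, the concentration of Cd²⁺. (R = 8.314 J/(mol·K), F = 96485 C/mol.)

From the Nernst equation, ln Q = nF(E° − E)/RT = 2×96485×(0.36 − 0.341)/(8.314×288) = 1.531, so Q = 4.62.
With Q = [Zn²⁺]/[Cd²⁺] and the known concentrations, [Cd²⁺] in the denominator gives [Cd²⁺] = 0.14 M.

0.14 M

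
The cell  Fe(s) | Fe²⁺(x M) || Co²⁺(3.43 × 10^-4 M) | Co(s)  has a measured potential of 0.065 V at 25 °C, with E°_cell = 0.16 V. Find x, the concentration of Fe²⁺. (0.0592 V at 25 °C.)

0.56 M

From the Nernst equation, log Q = n(E° − E)/0.0592 = 2(0.16 − 0.065)/0.0592 = 3.209, so Q = 1620.
With Q = [Fe²⁺]/[Co²⁺] and the known concentrations, [Fe²⁺] in the numerator gives [Fe²⁺] = 0.56 M.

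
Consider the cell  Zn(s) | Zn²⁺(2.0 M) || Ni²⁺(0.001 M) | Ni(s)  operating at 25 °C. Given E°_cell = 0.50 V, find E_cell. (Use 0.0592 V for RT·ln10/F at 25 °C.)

Balancing electrons gives n = 2; the reaction quotient is Q = [Zn²⁺]/[Ni²⁺] = 2000.
At 25 °C, E = E° − (0.0592/n) log Q = 0.50 − (0.0592/2)(3.301) = 0.500 − 0.098 = 0.402 V.

0.402 V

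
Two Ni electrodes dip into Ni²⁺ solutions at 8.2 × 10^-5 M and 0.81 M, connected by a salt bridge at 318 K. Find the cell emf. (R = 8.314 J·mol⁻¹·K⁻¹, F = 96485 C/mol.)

0.13 V

Both half-cells are Ni²⁺/Ni, so E°_cell = 0. The concentrated side is the cathode; the cell reaction moves Ni²⁺ from high to low concentration with n = 2.
Q = [Ni²⁺]_dilute/[Ni²⁺]_conc = 8.2 × 10^-5/0.81 = 1.01 × 10^-4.
E = 0 − (RT/nF) ln Q = −((8.314×318)/(2×96485))(-9.198) = 0.1260 V.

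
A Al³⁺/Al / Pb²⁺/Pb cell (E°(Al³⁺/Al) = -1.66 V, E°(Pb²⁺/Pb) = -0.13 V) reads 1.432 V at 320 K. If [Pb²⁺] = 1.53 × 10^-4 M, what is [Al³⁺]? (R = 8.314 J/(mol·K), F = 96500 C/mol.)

From the Nernst equation, ln Q = nF(E° − E)/RT = 6×96500×(1.53 − 1.432)/(8.314×320) = 21.328, so Q = 1.83 × 10^9.
With Q = [Al³⁺]^2/[Pb²⁺]^3 and the known concentrations, [Al³⁺]^2 in the numerator gives [Al³⁺] = 0.081 M.

0.081 M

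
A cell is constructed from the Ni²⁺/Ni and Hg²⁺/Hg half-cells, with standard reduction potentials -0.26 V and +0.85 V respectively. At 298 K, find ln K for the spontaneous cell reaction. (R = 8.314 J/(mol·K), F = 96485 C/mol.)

E°_cell = +0.85 − (-0.26) = 1.11 V, with n = 2 electrons transferred.
At equilibrium E = 0, so the Nernst equation gives ln K = nFE°/RT = (2)(96485)(1.11)/((8.314)(298)) = 86.45.

ln K = 86.5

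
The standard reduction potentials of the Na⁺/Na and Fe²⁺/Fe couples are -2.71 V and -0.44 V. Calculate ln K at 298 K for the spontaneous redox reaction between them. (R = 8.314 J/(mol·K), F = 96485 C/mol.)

E°_cell = -0.44 − (-2.71) = 2.27 V, with n = 2 electrons transferred.
At equilibrium E = 0, so the Nernst equation gives ln K = nFE°/RT = (2)(96485)(2.27)/((8.314)(298)) = 176.80.

ln K = 176.8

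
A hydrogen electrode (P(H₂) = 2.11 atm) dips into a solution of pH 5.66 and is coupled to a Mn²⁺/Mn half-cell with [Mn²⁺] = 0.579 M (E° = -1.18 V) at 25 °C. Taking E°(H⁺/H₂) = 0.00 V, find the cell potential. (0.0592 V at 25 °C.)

The hydrogen couple is the cathode, so E°_cell = 1.18 V; n = 2.
[H⁺] = 10^(−5.66) = 2.2 × 10^-6 M, and Q = [Mn²⁺]·P(H₂) / [H⁺]^2 = 2.55 × 10^11.
E = E° − (0.0592/2) log Q = 1.18 − (0.0592/2)(11.407) = 0.842 V.

0.84 V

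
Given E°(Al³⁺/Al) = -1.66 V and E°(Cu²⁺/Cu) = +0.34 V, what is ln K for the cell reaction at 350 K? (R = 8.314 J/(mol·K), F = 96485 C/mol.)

ln K = 397.9

E°_cell = +0.34 − (-1.66) = 2.00 V, with n = 6 electrons transferred.
At equilibrium E = 0, so the Nernst equation gives ln K = nFE°/RT = (6)(96485)(2.00)/((8.314)(350)) = 397.89.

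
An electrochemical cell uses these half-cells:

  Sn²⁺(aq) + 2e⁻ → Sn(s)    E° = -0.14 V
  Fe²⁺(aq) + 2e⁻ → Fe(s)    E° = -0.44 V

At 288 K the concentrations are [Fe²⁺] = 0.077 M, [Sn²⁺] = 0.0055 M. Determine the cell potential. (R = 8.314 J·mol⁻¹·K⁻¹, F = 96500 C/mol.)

0.267 V

The Sn²⁺/Sn couple has the higher reduction potential and acts as the cathode, so E°_cell = -0.14 − (-0.44) = 0.30 V.
Balancing electrons gives n = 2; the reaction quotient is Q = [Fe²⁺]/[Sn²⁺] = 14.0.
E = E° − (RT/nF) ln Q = 0.30 − (8.314×288)/(2×96500) × (2.639) = 0.300 − 0.033 = 0.267 V.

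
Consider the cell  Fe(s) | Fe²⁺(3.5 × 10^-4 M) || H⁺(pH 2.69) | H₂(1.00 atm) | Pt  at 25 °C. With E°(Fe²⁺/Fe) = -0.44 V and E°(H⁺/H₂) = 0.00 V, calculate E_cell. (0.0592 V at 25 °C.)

0.38 V

The hydrogen couple is the cathode, so E°_cell = 0.44 V; n = 2.
[H⁺] = 10^(−2.69) = 0.0020 M, and Q = [Fe²⁺]·P(H₂) / [H⁺]^2 = 84.0.
E = E° − (0.0592/2) log Q = 0.44 − (0.0592/2)(1.924) = 0.383 V.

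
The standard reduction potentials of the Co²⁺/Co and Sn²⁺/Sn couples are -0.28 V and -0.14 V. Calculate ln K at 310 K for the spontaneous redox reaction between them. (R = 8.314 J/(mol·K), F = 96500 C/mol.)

E°_cell = -0.14 − (-0.28) = 0.14 V, with n = 2 electrons transferred.
At equilibrium E = 0, so the Nernst equation gives ln K = nFE°/RT = (2)(96500)(0.14)/((8.314)(310)) = 10.48.

ln K = 10.5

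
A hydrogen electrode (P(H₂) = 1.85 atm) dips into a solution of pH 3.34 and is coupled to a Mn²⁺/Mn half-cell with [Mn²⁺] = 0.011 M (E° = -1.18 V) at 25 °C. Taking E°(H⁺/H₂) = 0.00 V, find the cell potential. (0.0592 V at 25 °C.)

The hydrogen couple is the cathode, so E°_cell = 1.18 V; n = 2.
[H⁺] = 10^(−3.34) = 4.6 × 10^-4 M, and Q = [Mn²⁺]·P(H₂) / [H⁺]^2 = 9.74 × 10^4.
E = E° − (0.0592/2) log Q = 1.18 − (0.0592/2)(4.989) = 1.032 V.

1.03 V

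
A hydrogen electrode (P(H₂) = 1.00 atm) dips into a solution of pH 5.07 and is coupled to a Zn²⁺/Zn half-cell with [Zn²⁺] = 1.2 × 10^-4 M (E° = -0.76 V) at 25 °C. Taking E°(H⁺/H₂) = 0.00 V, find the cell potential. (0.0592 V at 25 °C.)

0.58 V

The hydrogen couple is the cathode, so E°_cell = 0.76 V; n = 2.
[H⁺] = 10^(−5.07) = 8.5 × 10^-6 M, and Q = [Zn²⁺]·P(H₂) / [H⁺]^2 = 1.66 × 10^6.
E = E° − (0.0592/2) log Q = 0.76 − (0.0592/2)(6.219) = 0.576 V.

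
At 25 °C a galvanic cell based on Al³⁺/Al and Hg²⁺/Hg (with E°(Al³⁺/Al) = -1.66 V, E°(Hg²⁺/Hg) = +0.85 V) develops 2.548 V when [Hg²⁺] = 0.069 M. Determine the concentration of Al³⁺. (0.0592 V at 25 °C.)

From the Nernst equation, log Q = n(E° − E)/0.0592 = 6(2.51 − 2.548)/0.0592 = -3.851, so Q = 1.41 × 10^-4.
With Q = [Al³⁺]^2/[Hg²⁺]^3 and the known concentrations, [Al³⁺]^2 in the numerator gives [Al³⁺] = 2.2 × 10^-4 M.

2.2 × 10^-4 M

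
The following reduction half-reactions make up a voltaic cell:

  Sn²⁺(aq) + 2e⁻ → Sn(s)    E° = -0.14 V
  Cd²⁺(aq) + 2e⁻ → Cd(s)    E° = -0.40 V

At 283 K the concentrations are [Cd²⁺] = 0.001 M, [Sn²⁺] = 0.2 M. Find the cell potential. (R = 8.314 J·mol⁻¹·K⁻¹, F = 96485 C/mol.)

The Sn²⁺/Sn couple has the higher reduction potential and acts as the cathode, so E°_cell = -0.14 − (-0.40) = 0.26 V.
Balancing electrons gives n = 2; the reaction quotient is Q = [Cd²⁺]/[Sn²⁺] = 0.00500.
E = E° − (RT/nF) ln Q = 0.26 − (8.314×283)/(2×96485) × (-5.298) = 0.260 + 0.065 = 0.325 V.

0.325 V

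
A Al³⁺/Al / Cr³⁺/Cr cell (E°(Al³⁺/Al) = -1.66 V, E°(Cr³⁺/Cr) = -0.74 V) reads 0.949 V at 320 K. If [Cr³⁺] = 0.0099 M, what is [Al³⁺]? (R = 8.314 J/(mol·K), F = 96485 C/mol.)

4.2 × 10^-4 M

From the Nernst equation, ln Q = nF(E° − E)/RT = 3×96485×(0.92 − 0.949)/(8.314×320) = -3.155, so Q = 0.0426.
With Q = [Al³⁺]/[Cr³⁺] and the known concentrations, [Al³⁺] in the numerator gives [Al³⁺] = 4.2 × 10^-4 M.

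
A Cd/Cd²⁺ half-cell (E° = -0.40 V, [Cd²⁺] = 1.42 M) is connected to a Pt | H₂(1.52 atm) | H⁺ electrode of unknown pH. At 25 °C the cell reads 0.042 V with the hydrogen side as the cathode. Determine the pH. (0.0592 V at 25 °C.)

E°_cell = 0.40 V and n = 2.
log Q = n(E° − E)/0.0592 = 2×(0.40 − 0.042)/0.0592 = 12.095.
With Q = [Cd²⁺]·P(H₂) / [H⁺]^2, solving for [H⁺] gives log[H⁺] = -5.880, so pH = 5.88.

pH = 5.88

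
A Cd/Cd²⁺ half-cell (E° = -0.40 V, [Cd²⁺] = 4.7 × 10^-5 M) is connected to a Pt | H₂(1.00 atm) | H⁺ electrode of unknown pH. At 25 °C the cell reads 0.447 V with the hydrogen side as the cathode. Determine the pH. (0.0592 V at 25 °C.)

E°_cell = 0.40 V and n = 2.
log Q = n(E° − E)/0.0592 = 2×(0.40 − 0.447)/0.0592 = -1.588.
With Q = [Cd²⁺]·P(H₂) / [H⁺]^2, solving for [H⁺] gives log[H⁺] = -1.370, so pH = 1.37.

pH = 1.37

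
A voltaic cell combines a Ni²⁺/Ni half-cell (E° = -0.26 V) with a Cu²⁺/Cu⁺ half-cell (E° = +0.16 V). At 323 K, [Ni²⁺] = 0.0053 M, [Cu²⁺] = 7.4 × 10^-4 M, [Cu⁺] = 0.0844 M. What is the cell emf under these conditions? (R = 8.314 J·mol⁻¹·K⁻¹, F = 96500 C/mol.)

The Cu²⁺/Cu⁺ couple has the higher reduction potential and acts as the cathode, so E°_cell = +0.16 − (-0.26) = 0.42 V.
Balancing electrons gives n = 2; the reaction quotient is Q = [Ni²⁺]·[Cu⁺]^2/[Cu²⁺]^2 = 68.9.
E = E° − (RT/nF) ln Q = 0.42 − (8.314×323)/(2×96500) × (4.233) = 0.420 − 0.059 = 0.361 V.

0.361 V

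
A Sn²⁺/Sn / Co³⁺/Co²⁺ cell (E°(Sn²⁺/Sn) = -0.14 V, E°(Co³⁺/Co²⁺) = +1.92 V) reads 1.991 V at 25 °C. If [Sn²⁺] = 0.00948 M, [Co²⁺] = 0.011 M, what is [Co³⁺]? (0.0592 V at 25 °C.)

From the Nernst equation, log Q = n(E° − E)/0.0592 = 2(2.06 − 1.991)/0.0592 = 2.331, so Q = 214.
With Q = [Sn²⁺]·[Co²⁺]^2/[Co³⁺]^2 and the known concentrations, [Co³⁺]^2 in the denominator gives [Co³⁺] = 7.3 × 10^-5 M.

7.3 × 10^-5 M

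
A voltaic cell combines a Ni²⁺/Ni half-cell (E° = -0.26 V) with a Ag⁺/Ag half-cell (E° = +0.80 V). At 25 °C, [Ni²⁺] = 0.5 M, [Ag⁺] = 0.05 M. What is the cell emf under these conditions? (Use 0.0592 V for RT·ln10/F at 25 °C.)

0.992 V

The Ag⁺/Ag couple has the higher reduction potential and acts as the cathode, so E°_cell = +0.80 − (-0.26) = 1.06 V.
Balancing electrons gives n = 2; the reaction quotient is Q = [Ni²⁺]/[Ag⁺]^2 = 200.
At 25 °C, E = E° − (0.0592/n) log Q = 1.06 − (0.0592/2)(2.301) = 1.060 − 0.068 = 0.992 V.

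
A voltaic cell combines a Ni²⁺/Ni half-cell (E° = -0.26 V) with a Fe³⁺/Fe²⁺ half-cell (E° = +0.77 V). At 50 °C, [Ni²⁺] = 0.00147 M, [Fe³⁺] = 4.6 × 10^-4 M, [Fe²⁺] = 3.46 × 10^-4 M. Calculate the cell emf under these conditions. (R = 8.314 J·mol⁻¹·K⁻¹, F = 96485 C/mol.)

The Fe³⁺/Fe²⁺ couple has the higher reduction potential and acts as the cathode, so E°_cell = +0.77 − (-0.26) = 1.03 V.
Balancing electrons gives n = 2; the reaction quotient is Q = [Ni²⁺]·[Fe²⁺]^2/[Fe³⁺]^2 = 8.32 × 10^-4.
E = E° − (RT/nF) ln Q = 1.03 − (8.314×323)/(2×96485) × (-7.092) = 1.030 + 0.099 = 1.129 V.

1.13 V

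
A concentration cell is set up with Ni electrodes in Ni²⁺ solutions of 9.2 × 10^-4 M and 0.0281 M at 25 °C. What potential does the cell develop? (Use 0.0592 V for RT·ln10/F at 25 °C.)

0.044 V

Both half-cells are Ni²⁺/Ni, so E°_cell = 0. The concentrated side is the cathode; the cell reaction moves Ni²⁺ from high to low concentration with n = 2.
Q = [Ni²⁺]_dilute/[Ni²⁺]_conc = 9.2 × 10^-4/0.0281 = 0.0327.
E = 0 − (0.0592/2) log Q = −(0.0592/2)(-1.485) = 0.0440 V.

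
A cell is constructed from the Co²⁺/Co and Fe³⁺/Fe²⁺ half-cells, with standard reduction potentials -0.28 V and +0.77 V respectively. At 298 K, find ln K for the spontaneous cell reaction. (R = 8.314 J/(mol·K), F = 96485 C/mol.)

ln K = 81.8

E°_cell = +0.77 − (-0.28) = 1.05 V, with n = 2 electrons transferred.
At equilibrium E = 0, so the Nernst equation gives ln K = nFE°/RT = (2)(96485)(1.05)/((8.314)(298)) = 81.78.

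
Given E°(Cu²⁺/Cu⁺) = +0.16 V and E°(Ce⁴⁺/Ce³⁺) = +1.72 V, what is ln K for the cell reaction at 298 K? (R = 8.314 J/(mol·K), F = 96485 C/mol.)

E°_cell = +1.72 − (+0.16) = 1.56 V, with n = 1 electron transferred.
At equilibrium E = 0, so the Nernst equation gives ln K = nFE°/RT = (1)(96485)(1.56)/((8.314)(298)) = 60.75.

ln K = 60.8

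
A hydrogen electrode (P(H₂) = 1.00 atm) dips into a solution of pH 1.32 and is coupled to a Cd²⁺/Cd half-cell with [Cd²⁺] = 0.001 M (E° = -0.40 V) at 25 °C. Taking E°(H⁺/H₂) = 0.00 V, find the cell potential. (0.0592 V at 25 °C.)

0.41 V

The hydrogen couple is the cathode, so E°_cell = 0.40 V; n = 2.
[H⁺] = 10^(−1.32) = 0.048 M, and Q = [Cd²⁺]·P(H₂) / [H⁺]^2 = 0.437.
E = E° − (0.0592/2) log Q = 0.40 − (0.0592/2)(-0.360) = 0.411 V.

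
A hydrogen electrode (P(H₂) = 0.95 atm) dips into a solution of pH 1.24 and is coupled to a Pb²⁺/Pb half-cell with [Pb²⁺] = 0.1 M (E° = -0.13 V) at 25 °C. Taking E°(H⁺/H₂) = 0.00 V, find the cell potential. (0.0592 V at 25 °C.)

0.087 V

The hydrogen couple is the cathode, so E°_cell = 0.13 V; n = 2.
[H⁺] = 10^(−1.24) = 0.058 M, and Q = [Pb²⁺]·P(H₂) / [H⁺]^2 = 28.7.
E = E° − (0.0592/2) log Q = 0.13 − (0.0592/2)(1.458) = 0.087 V.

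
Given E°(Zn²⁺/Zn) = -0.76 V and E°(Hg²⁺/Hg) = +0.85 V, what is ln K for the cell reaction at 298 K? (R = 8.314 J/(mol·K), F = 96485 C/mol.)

ln K = 125.4

E°_cell = +0.85 − (-0.76) = 1.61 V, with n = 2 electrons transferred.
At equilibrium E = 0, so the Nernst equation gives ln K = nFE°/RT = (2)(96485)(1.61)/((8.314)(298)) = 125.40.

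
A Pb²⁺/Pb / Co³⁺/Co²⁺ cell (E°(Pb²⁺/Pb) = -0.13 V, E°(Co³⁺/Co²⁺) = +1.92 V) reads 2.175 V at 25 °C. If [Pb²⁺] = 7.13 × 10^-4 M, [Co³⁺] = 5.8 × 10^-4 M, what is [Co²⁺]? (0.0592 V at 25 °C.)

1.7 × 10^-4 M

From the Nernst equation, log Q = n(E° − E)/0.0592 = 2(2.05 − 2.175)/0.0592 = -4.223, so Q = 5.98 × 10^-5.
With Q = [Pb²⁺]·[Co²⁺]^2/[Co³⁺]^2 and the known concentrations, [Co²⁺]^2 in the numerator gives [Co²⁺] = 1.7 × 10^-4 M.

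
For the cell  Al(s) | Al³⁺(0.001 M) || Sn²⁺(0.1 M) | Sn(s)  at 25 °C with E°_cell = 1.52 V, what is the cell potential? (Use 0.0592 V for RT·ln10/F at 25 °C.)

1.55 V

Balancing electrons gives n = 6; the reaction quotient is Q = [Al³⁺]^2/[Sn²⁺]^3 = 0.00100.
At 25 °C, E = E° − (0.0592/n) log Q = 1.52 − (0.0592/6)(-3.000) = 1.520 + 0.030 = 1.550 V.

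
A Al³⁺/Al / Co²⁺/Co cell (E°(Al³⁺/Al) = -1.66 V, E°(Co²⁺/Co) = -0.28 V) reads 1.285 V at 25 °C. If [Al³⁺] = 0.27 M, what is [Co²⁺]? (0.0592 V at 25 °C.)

2.6 × 10^-4 M

From the Nernst equation, log Q = n(E° − E)/0.0592 = 6(1.38 − 1.285)/0.0592 = 9.628, so Q = 4.25 × 10^9.
With Q = [Al³⁺]^2/[Co²⁺]^3 and the known concentrations, [Co²⁺]^3 in the denominator gives [Co²⁺] = 2.6 × 10^-4 M.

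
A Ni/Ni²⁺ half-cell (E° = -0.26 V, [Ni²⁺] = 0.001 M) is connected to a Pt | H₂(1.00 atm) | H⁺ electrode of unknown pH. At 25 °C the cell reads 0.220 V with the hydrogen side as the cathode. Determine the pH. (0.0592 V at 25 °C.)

pH = 2.18

E°_cell = 0.26 V and n = 2.
log Q = n(E° − E)/0.0592 = 2×(0.26 − 0.220)/0.0592 = 1.351.
With Q = [Ni²⁺]·P(H₂) / [H⁺]^2, solving for [H⁺] gives log[H⁺] = -2.176, so pH = 2.18.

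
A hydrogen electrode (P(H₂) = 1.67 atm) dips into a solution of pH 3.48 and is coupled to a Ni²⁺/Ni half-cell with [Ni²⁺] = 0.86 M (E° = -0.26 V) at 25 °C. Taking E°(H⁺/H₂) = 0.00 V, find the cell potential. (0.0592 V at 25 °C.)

0.049 V

The hydrogen couple is the cathode, so E°_cell = 0.26 V; n = 2.
[H⁺] = 10^(−3.48) = 3.3 × 10^-4 M, and Q = [Ni²⁺]·P(H₂) / [H⁺]^2 = 1.31 × 10^7.
E = E° − (0.0592/2) log Q = 0.26 − (0.0592/2)(7.117) = 0.049 V.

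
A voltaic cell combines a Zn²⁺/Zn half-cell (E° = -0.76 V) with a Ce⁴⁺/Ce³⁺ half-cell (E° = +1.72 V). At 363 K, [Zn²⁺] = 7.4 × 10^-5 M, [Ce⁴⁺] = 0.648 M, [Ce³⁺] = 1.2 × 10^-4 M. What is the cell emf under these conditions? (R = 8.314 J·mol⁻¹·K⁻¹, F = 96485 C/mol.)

The Ce⁴⁺/Ce³⁺ couple has the higher reduction potential and acts as the cathode, so E°_cell = +1.72 − (-0.76) = 2.48 V.
Balancing electrons gives n = 2; the reaction quotient is Q = [Zn²⁺]·[Ce³⁺]^2/[Ce⁴⁺]^2 = 2.54 × 10^-12.
E = E° − (RT/nF) ln Q = 2.48 − (8.314×363)/(2×96485) × (-26.700) = 2.480 + 0.418 = 2.898 V.

2.90 V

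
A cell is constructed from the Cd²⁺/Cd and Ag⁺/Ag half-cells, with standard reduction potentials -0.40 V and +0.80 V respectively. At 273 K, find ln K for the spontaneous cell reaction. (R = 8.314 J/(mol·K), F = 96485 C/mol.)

E°_cell = +0.80 − (-0.40) = 1.20 V, with n = 2 electrons transferred.
At equilibrium E = 0, so the Nernst equation gives ln K = nFE°/RT = (2)(96485)(1.20)/((8.314)(273)) = 102.02.

ln K = 102.0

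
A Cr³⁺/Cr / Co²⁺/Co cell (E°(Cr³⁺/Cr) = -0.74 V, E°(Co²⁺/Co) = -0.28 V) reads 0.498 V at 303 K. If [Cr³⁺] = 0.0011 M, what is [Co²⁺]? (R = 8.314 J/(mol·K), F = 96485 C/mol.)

From the Nernst equation, ln Q = nF(E° − E)/RT = 6×96485×(0.46 − 0.498)/(8.314×303) = -8.733, so Q = 1.61 × 10^-4.
With Q = [Cr³⁺]^2/[Co²⁺]^3 and the known concentrations, [Co²⁺]^3 in the denominator gives [Co²⁺] = 0.2 M.

0.2 M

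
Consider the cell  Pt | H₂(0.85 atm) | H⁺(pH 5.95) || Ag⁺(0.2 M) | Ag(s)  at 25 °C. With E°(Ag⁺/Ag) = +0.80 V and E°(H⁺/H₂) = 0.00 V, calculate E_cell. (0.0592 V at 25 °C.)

1.11 V

The Ag⁺/Ag couple is the cathode, so E°_cell = 0.80 V; n = 2.
[H⁺] = 10^(−5.95) = 1.1 × 10^-6 M, and Q = [H⁺]^2 / ([Ag⁺]^2·P(H₂)) = 3.7 × 10^-11.
E = E° − (0.0592/2) log Q = 0.80 − (0.0592/2)(-10.431) = 1.109 V.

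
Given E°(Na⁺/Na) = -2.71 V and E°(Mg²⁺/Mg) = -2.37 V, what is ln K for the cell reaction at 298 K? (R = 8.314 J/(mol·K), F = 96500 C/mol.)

E°_cell = -2.37 − (-2.71) = 0.34 V, with n = 2 electrons transferred.
At equilibrium E = 0, so the Nernst equation gives ln K = nFE°/RT = (2)(96500)(0.34)/((8.314)(298)) = 26.49.

ln K = 26.5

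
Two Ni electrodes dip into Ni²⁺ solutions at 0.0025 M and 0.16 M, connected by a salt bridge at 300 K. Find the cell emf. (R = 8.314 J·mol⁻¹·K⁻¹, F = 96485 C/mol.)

0.054 V

Both half-cells are Ni²⁺/Ni, so E°_cell = 0. The concentrated side is the cathode; the cell reaction moves Ni²⁺ from high to low concentration with n = 2.
Q = [Ni²⁺]_dilute/[Ni²⁺]_conc = 0.0025/0.16 = 0.0156.
E = 0 − (RT/nF) ln Q = −((8.314×300)/(2×96485))(-4.159) = 0.0538 V.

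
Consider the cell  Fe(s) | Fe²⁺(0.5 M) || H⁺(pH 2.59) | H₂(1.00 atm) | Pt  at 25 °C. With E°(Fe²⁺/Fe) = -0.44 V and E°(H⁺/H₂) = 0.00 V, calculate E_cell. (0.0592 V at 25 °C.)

0.30 V

The hydrogen couple is the cathode, so E°_cell = 0.44 V; n = 2.
[H⁺] = 10^(−2.59) = 0.0026 M, and Q = [Fe²⁺]·P(H₂) / [H⁺]^2 = 7.57 × 10^4.
E = E° − (0.0592/2) log Q = 0.44 − (0.0592/2)(4.879) = 0.296 V.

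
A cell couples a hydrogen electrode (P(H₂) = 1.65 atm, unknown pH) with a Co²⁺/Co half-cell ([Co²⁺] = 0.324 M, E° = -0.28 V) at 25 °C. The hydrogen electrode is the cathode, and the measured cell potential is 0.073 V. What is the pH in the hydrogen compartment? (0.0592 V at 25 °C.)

E°_cell = 0.28 V and n = 2.
log Q = n(E° − E)/0.0592 = 2×(0.28 − 0.073)/0.0592 = 6.993.
With Q = [Co²⁺]·P(H₂) / [H⁺]^2, solving for [H⁺] gives log[H⁺] = -3.633, so pH = 3.63.

pH = 3.63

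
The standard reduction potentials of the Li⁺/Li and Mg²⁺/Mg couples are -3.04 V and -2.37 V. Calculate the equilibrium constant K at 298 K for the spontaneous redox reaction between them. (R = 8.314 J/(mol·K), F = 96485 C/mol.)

E°_cell = -2.37 − (-3.04) = 0.67 V, with n = 2 electrons transferred.
At equilibrium E = 0, so the Nernst equation gives ln K = nFE°/RT = (2)(96485)(0.67)/((8.314)(298)) = 52.18.
K = e^52.18 = 4.6 × 10^22.

4.6 × 10^22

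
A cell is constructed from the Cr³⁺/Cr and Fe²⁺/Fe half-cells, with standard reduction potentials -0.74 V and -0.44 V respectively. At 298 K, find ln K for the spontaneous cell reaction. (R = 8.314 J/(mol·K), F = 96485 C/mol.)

E°_cell = -0.44 − (-0.74) = 0.30 V, with n = 6 electrons transferred.
At equilibrium E = 0, so the Nernst equation gives ln K = nFE°/RT = (6)(96485)(0.30)/((8.314)(298)) = 70.10.

ln K = 70.1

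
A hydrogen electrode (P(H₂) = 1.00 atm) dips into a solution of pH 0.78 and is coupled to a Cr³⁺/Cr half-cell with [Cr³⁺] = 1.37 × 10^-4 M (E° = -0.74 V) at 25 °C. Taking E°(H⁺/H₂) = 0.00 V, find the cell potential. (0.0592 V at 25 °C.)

0.77 V

The hydrogen couple is the cathode, so E°_cell = 0.74 V; n = 6.
[H⁺] = 10^(−0.78) = 0.17 M, and Q = [Cr³⁺]^2·P(H₂)^3 / [H⁺]^6 = 8.98 × 10^-4.
E = E° − (0.0592/6) log Q = 0.74 − (0.0592/6)(-3.047) = 0.770 V.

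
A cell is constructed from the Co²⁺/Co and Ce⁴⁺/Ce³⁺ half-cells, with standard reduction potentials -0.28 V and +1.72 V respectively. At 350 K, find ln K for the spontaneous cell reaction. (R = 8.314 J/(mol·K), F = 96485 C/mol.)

E°_cell = +1.72 − (-0.28) = 2.00 V, with n = 2 electrons transferred.
At equilibrium E = 0, so the Nernst equation gives ln K = nFE°/RT = (2)(96485)(2.00)/((8.314)(350)) = 132.63.

ln K = 132.6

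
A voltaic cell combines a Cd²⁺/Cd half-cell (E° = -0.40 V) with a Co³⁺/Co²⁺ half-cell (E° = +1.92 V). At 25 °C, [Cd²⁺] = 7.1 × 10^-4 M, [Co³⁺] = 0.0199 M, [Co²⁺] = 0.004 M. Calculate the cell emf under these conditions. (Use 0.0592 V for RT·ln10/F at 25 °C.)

2.45 V

The Co³⁺/Co²⁺ couple has the higher reduction potential and acts as the cathode, so E°_cell = +1.92 − (-0.40) = 2.32 V.
Balancing electrons gives n = 2; the reaction quotient is Q = [Cd²⁺]·[Co²⁺]^2/[Co³⁺]^2 = 2.87 × 10^-5.
At 25 °C, E = E° − (0.0592/n) log Q = 2.32 − (0.0592/2)(-4.542) = 2.320 + 0.134 = 2.454 V.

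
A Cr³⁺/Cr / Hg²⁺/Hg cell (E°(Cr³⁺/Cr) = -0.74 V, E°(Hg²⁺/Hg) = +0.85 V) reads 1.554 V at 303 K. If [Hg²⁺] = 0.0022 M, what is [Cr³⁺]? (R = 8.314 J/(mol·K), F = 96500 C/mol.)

From the Nernst equation, ln Q = nF(E° − E)/RT = 6×96500×(1.59 − 1.554)/(8.314×303) = 8.274, so Q = 3920.
With Q = [Cr³⁺]^2/[Hg²⁺]^3 and the known concentrations, [Cr³⁺]^2 in the numerator gives [Cr³⁺] = 0.0065 M.

0.0065 M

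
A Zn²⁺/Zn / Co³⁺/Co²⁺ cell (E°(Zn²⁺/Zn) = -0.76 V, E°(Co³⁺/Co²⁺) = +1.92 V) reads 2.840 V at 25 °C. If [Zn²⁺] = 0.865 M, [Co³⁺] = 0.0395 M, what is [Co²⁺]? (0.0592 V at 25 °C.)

8.4 × 10^-5 M

From the Nernst equation, log Q = n(E° − E)/0.0592 = 2(2.68 − 2.840)/0.0592 = -5.405, so Q = 3.93 × 10^-6.
With Q = [Zn²⁺]·[Co²⁺]^2/[Co³⁺]^2 and the known concentrations, [Co²⁺]^2 in the numerator gives [Co²⁺] = 8.4 × 10^-5 M.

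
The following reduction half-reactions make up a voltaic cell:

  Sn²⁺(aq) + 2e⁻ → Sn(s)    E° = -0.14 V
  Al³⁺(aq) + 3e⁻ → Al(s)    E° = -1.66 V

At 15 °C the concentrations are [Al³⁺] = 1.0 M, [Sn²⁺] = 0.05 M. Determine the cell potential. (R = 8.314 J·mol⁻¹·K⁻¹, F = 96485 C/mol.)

1.48 V

The Sn²⁺/Sn couple has the higher reduction potential and acts as the cathode, so E°_cell = -0.14 − (-1.66) = 1.52 V.
Balancing electrons gives n = 6; the reaction quotient is Q = [Al³⁺]^2/[Sn²⁺]^3 = 8000.
E = E° − (RT/nF) ln Q = 1.52 − (8.314×288)/(6×96485) × (8.987) = 1.520 − 0.037 = 1.483 V.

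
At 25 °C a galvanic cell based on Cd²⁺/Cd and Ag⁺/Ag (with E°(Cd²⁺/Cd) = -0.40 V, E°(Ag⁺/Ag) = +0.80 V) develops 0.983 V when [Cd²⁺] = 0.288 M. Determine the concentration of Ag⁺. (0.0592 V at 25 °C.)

1.2 × 10^-4 M

From the Nernst equation, log Q = n(E° − E)/0.0592 = 2(1.20 − 0.983)/0.0592 = 7.331, so Q = 2.14 × 10^7.
With Q = [Cd²⁺]/[Ag⁺]^2 and the known concentrations, [Ag⁺]^2 in the denominator gives [Ag⁺] = 1.2 × 10^-4 M.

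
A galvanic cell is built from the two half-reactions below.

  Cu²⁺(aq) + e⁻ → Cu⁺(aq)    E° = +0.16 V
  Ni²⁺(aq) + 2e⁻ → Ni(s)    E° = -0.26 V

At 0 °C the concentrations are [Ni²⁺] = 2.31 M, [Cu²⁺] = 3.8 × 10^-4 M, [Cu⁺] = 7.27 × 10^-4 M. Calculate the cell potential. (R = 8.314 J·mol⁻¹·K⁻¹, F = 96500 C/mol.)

0.395 V

The Cu²⁺/Cu⁺ couple has the higher reduction potential and acts as the cathode, so E°_cell = +0.16 − (-0.26) = 0.42 V.
Balancing electrons gives n = 2; the reaction quotient is Q = [Ni²⁺]·[Cu⁺]^2/[Cu²⁺]^2 = 8.45.
E = E° − (RT/nF) ln Q = 0.42 − (8.314×273)/(2×96500) × (2.135) = 0.420 − 0.025 = 0.395 V.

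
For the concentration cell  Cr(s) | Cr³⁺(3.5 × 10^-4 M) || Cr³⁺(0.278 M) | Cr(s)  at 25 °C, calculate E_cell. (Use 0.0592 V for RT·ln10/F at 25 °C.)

Both half-cells are Cr³⁺/Cr, so E°_cell = 0. The concentrated side is the cathode; the cell reaction moves Cr³⁺ from high to low concentration with n = 3.
Q = [Cr³⁺]_dilute/[Cr³⁺]_conc = 3.5 × 10^-4/0.278 = 0.00126.
E = 0 − (0.0592/3) log Q = −(0.0592/3)(-2.900) = 0.0572 V.

0.057 V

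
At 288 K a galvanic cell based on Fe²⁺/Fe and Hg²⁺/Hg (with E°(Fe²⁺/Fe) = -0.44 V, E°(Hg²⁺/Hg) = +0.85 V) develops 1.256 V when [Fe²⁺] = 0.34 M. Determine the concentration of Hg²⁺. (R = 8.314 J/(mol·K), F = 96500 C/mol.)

0.022 M

From the Nernst equation, ln Q = nF(E° − E)/RT = 2×96500×(1.29 − 1.256)/(8.314×288) = 2.741, so Q = 15.5.
With Q = [Fe²⁺]/[Hg²⁺] and the known concentrations, [Hg²⁺] in the denominator gives [Hg²⁺] = 0.022 M.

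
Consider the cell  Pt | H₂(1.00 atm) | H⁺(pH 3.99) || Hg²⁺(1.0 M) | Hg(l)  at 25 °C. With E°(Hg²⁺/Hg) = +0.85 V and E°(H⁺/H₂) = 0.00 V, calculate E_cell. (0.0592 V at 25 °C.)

The Hg²⁺/Hg couple is the cathode, so E°_cell = 0.85 V; n = 2.
[H⁺] = 10^(−3.99) = 1 × 10^-4 M, and Q = [H⁺]^2 / ([Hg²⁺]·P(H₂)) = 1.05 × 10^-8.
E = E° − (0.0592/2) log Q = 0.85 − (0.0592/2)(-7.980) = 1.086 V.

1.09 V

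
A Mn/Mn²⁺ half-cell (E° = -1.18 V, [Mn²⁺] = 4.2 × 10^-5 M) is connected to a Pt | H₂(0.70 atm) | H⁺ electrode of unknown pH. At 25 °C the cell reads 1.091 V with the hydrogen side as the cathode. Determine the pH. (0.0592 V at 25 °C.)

E°_cell = 1.18 V and n = 2.
log Q = n(E° − E)/0.0592 = 2×(1.18 − 1.091)/0.0592 = 3.007.
With Q = [Mn²⁺]·P(H₂) / [H⁺]^2, solving for [H⁺] gives log[H⁺] = -3.769, so pH = 3.77.

pH = 3.77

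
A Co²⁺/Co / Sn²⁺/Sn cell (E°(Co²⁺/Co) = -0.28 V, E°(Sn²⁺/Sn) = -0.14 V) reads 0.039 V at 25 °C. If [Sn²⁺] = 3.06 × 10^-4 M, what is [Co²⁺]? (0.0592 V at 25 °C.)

0.79 M

From the Nernst equation, log Q = n(E° − E)/0.0592 = 2(0.14 − 0.039)/0.0592 = 3.412, so Q = 2580.
With Q = [Co²⁺]/[Sn²⁺] and the known concentrations, [Co²⁺] in the numerator gives [Co²⁺] = 0.79 M.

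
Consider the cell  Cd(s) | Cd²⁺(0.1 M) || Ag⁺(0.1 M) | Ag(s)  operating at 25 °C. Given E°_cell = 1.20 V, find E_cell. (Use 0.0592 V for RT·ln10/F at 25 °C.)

Balancing electrons gives n = 2; the reaction quotient is Q = [Cd²⁺]/[Ag⁺]^2 = 10.0.
At 25 °C, E = E° − (0.0592/n) log Q = 1.20 − (0.0592/2)(1.000) = 1.200 − 0.030 = 1.170 V.

1.17 V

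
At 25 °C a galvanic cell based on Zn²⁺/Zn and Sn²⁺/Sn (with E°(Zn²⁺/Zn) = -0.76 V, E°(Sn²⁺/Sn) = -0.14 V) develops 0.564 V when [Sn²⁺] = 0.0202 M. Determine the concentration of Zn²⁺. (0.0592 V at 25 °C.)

From the Nernst equation, log Q = n(E° − E)/0.0592 = 2(0.62 − 0.564)/0.0592 = 1.892, so Q = 78.0.
With Q = [Zn²⁺]/[Sn²⁺] and the known concentrations, [Zn²⁺] in the numerator gives [Zn²⁺] = 1.6 M.

1.6 M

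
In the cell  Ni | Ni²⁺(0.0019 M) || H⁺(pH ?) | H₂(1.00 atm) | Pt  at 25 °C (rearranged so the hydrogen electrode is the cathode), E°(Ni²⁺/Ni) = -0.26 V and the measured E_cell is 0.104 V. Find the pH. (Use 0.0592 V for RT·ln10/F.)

pH = 4.00

E°_cell = 0.26 V and n = 2.
log Q = n(E° − E)/0.0592 = 2×(0.26 − 0.104)/0.0592 = 5.270.
With Q = [Ni²⁺]·P(H₂) / [H⁺]^2, solving for [H⁺] gives log[H⁺] = -3.996, so pH = 4.00.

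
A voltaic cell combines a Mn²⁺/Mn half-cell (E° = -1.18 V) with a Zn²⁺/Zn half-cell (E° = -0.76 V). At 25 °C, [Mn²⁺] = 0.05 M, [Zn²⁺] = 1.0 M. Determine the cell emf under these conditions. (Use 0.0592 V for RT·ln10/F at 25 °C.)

0.459 V

The Zn²⁺/Zn couple has the higher reduction potential and acts as the cathode, so E°_cell = -0.76 − (-1.18) = 0.42 V.
Balancing electrons gives n = 2; the reaction quotient is Q = [Mn²⁺]/[Zn²⁺] = 0.0500.
At 25 °C, E = E° − (0.0592/n) log Q = 0.42 − (0.0592/2)(-1.301) = 0.420 + 0.039 = 0.459 V.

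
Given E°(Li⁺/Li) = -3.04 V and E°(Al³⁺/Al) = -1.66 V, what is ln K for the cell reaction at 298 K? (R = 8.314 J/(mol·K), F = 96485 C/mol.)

ln K = 161.2

E°_cell = -1.66 − (-3.04) = 1.38 V, with n = 3 electrons transferred.
At equilibrium E = 0, so the Nernst equation gives ln K = nFE°/RT = (3)(96485)(1.38)/((8.314)(298)) = 161.23.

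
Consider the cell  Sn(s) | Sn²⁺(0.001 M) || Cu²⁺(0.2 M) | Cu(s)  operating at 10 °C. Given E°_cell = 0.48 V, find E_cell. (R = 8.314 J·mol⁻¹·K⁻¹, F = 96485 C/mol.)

0.545 V

Balancing electrons gives n = 2; the reaction quotient is Q = [Sn²⁺]/[Cu²⁺] = 0.00500.
E = E° − (RT/nF) ln Q = 0.48 − (8.314×283)/(2×96485) × (-5.298) = 0.480 + 0.065 = 0.545 V.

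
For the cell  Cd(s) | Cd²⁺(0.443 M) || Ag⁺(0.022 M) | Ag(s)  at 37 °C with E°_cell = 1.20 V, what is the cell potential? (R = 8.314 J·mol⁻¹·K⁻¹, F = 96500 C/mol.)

1.11 V

Balancing electrons gives n = 2; the reaction quotient is Q = [Cd²⁺]/[Ag⁺]^2 = 915.
E = E° − (RT/nF) ln Q = 1.20 − (8.314×310)/(2×96500) × (6.819) = 1.200 − 0.091 = 1.109 V.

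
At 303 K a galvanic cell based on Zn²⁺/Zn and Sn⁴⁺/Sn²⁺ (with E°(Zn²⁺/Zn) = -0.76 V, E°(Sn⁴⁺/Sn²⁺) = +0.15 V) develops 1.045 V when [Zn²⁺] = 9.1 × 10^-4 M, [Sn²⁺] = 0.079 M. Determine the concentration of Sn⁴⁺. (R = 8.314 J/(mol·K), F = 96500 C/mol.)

From the Nernst equation, ln Q = nF(E° − E)/RT = 2×96500×(0.91 − 1.045)/(8.314×303) = -10.343, so Q = 3.22 × 10^-5.
With Q = [Zn²⁺]·[Sn²⁺]/[Sn⁴⁺] and the known concentrations, [Sn⁴⁺] in the denominator gives [Sn⁴⁺] = 2.2 M.

2.2 M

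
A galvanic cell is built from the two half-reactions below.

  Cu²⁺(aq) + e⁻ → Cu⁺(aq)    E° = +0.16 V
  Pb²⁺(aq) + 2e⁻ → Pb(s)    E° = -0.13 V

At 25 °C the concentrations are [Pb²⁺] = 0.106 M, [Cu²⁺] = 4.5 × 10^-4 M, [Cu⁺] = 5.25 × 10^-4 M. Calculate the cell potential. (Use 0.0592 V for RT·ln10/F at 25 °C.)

The Cu²⁺/Cu⁺ couple has the higher reduction potential and acts as the cathode, so E°_cell = +0.16 − (-0.13) = 0.29 V.
Balancing electrons gives n = 2; the reaction quotient is Q = [Pb²⁺]·[Cu⁺]^2/[Cu²⁺]^2 = 0.144.
At 25 °C, E = E° − (0.0592/n) log Q = 0.29 − (0.0592/2)(-0.841) = 0.290 + 0.025 = 0.315 V.

0.315 V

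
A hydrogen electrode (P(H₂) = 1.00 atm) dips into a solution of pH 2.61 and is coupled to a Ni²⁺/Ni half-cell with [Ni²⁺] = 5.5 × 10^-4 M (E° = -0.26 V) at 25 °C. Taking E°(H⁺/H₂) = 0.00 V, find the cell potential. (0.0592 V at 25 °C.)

0.20 V

The hydrogen couple is the cathode, so E°_cell = 0.26 V; n = 2.
[H⁺] = 10^(−2.61) = 0.0025 M, and Q = [Ni²⁺]·P(H₂) / [H⁺]^2 = 91.3.
E = E° − (0.0592/2) log Q = 0.26 − (0.0592/2)(1.960) = 0.202 V.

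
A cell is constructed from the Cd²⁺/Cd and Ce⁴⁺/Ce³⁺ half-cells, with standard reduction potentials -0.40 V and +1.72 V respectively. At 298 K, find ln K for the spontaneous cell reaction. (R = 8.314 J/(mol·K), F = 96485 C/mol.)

ln K = 165.1

E°_cell = +1.72 − (-0.40) = 2.12 V, with n = 2 electrons transferred.
At equilibrium E = 0, so the Nernst equation gives ln K = nFE°/RT = (2)(96485)(2.12)/((8.314)(298)) = 165.12.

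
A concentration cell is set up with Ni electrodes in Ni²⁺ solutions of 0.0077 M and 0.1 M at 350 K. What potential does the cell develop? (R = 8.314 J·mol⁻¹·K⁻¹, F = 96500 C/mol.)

0.039 V

Both half-cells are Ni²⁺/Ni, so E°_cell = 0. The concentrated side is the cathode; the cell reaction moves Ni²⁺ from high to low concentration with n = 2.
Q = [Ni²⁺]_dilute/[Ni²⁺]_conc = 0.0077/0.1 = 0.0770.
E = 0 − (RT/nF) ln Q = −((8.314×350)/(2×96500))(-2.564) = 0.0387 V.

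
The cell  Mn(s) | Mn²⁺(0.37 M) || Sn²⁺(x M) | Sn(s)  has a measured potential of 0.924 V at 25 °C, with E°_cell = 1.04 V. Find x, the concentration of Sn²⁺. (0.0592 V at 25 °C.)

4.5 × 10^-5 M

From the Nernst equation, log Q = n(E° − E)/0.0592 = 2(1.04 − 0.924)/0.0592 = 3.919, so Q = 8300.
With Q = [Mn²⁺]/[Sn²⁺] and the known concentrations, [Sn²⁺] in the denominator gives [Sn²⁺] = 4.5 × 10^-5 M.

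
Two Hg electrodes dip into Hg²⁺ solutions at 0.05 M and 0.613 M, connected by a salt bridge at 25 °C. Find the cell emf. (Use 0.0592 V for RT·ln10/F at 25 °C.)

0.032 V

Both half-cells are Hg²⁺/Hg, so E°_cell = 0. The concentrated side is the cathode; the cell reaction moves Hg²⁺ from high to low concentration with n = 2.
Q = [Hg²⁺]_dilute/[Hg²⁺]_conc = 0.05/0.613 = 0.0816.
E = 0 − (0.0592/2) log Q = −(0.0592/2)(-1.088) = 0.0322 V.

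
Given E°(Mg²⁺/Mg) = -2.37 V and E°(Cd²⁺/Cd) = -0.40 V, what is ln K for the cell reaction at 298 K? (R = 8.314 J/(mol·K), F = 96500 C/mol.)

ln K = 153.5

E°_cell = -0.40 − (-2.37) = 1.97 V, with n = 2 electrons transferred.
At equilibrium E = 0, so the Nernst equation gives ln K = nFE°/RT = (2)(96500)(1.97)/((8.314)(298)) = 153.46.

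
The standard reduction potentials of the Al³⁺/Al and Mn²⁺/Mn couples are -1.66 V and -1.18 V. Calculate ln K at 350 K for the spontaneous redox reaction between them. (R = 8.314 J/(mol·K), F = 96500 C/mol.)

E°_cell = -1.18 − (-1.66) = 0.48 V, with n = 6 electrons transferred.
At equilibrium E = 0, so the Nernst equation gives ln K = nFE°/RT = (6)(96500)(0.48)/((8.314)(350)) = 95.51.

ln K = 95.5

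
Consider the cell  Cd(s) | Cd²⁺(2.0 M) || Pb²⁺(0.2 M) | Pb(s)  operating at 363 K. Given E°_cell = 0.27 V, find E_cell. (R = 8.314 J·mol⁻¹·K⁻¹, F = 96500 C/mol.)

Balancing electrons gives n = 2; the reaction quotient is Q = [Cd²⁺]/[Pb²⁺] = 10.0.
E = E° − (RT/nF) ln Q = 0.27 − (8.314×363)/(2×96500) × (2.303) = 0.270 − 0.036 = 0.234 V.

0.234 V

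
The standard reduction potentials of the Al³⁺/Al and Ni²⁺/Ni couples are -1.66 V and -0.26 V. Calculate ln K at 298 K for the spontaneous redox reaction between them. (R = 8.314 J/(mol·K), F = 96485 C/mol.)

ln K = 327.1

E°_cell = -0.26 − (-1.66) = 1.40 V, with n = 6 electrons transferred.
At equilibrium E = 0, so the Nernst equation gives ln K = nFE°/RT = (6)(96485)(1.40)/((8.314)(298)) = 327.12.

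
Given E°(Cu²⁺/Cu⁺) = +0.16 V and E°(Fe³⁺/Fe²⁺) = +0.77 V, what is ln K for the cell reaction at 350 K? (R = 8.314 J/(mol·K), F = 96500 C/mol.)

ln K = 20.2

E°_cell = +0.77 − (+0.16) = 0.61 V, with n = 1 electron transferred.
At equilibrium E = 0, so the Nernst equation gives ln K = nFE°/RT = (1)(96500)(0.61)/((8.314)(350)) = 20.23.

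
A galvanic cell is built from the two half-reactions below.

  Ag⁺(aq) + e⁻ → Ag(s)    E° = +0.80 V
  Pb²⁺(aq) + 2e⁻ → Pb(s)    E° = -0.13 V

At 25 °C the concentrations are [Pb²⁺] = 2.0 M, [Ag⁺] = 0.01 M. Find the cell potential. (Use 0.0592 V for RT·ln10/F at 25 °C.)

The Ag⁺/Ag couple has the higher reduction potential and acts as the cathode, so E°_cell = +0.80 − (-0.13) = 0.93 V.
Balancing electrons gives n = 2; the reaction quotient is Q = [Pb²⁺]/[Ag⁺]^2 = 2 × 10^4.
At 25 °C, E = E° − (0.0592/n) log Q = 0.93 − (0.0592/2)(4.301) = 0.930 − 0.127 = 0.803 V.

0.803 V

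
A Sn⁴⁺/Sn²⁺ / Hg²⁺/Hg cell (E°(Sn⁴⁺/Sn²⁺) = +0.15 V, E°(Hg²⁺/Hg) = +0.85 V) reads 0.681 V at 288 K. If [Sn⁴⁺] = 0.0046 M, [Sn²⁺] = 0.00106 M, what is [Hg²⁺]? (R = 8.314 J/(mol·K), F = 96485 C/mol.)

From the Nernst equation, ln Q = nF(E° − E)/RT = 2×96485×(0.70 − 0.681)/(8.314×288) = 1.531, so Q = 4.62.
With Q = [Sn⁴⁺]/([Sn²⁺]·[Hg²⁺]) and the known concentrations, [Hg²⁺] in the denominator gives [Hg²⁺] = 0.94 M.

0.94 M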